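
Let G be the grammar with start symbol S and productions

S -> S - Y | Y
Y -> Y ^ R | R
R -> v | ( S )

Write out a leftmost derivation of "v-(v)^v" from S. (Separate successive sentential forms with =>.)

S => S-Y => Y-Y => R-Y => v-Y => v-Y^R => v-R^R => v-(S)^R => v-(Y)^R => v-(R)^R => v-(v)^R => v-(v)^v

S => S-Y   [S -> S - Y]
S-Y => Y-Y   [S -> Y]
Y-Y => R-Y   [Y -> R]
R-Y => v-Y   [R -> v]
v-Y => v-Y^R   [Y -> Y ^ R]
v-Y^R => v-R^R   [Y -> R]
v-R^R => v-(S)^R   [R -> ( S )]
v-(S)^R => v-(Y)^R   [S -> Y]
v-(Y)^R => v-(R)^R   [Y -> R]
v-(R)^R => v-(v)^R   [R -> v]
v-(v)^R => v-(v)^v   [R -> v]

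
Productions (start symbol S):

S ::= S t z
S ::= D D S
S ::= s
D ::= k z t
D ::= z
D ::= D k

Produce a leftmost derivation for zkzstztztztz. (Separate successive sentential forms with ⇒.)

S ⇒ Stz   [S ::= S t z]
Stz ⇒ Stztz   [S ::= S t z]
Stztz ⇒ Stztztz   [S ::= S t z]
Stztztz ⇒ DDStztztz   [S ::= D D S]
DDStztztz ⇒ DkDStztztz   [D ::= D k]
DkDStztztz ⇒ zkDStztztz   [D ::= z]
zkDStztztz ⇒ zkzStztztz   [D ::= z]
zkzStztztz ⇒ zkzStztztztz   [S ::= S t z]
zkzStztztztz ⇒ zkzstztztztz   [S ::= s]

S ⇒ Stz ⇒ Stztz ⇒ Stztztz ⇒ DDStztztz ⇒ DkDStztztz ⇒ zkDStztztz ⇒ zkzStztztz ⇒ zkzStztztztz ⇒ zkzstztztztz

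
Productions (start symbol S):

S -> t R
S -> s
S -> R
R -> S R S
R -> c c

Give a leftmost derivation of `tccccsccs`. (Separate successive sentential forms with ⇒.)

S ⇒ R ⇒ SRS ⇒ tRRS ⇒ tSRSRS ⇒ tRRSRS ⇒ tccRSRS ⇒ tccccSRS ⇒ tccccsRS ⇒ tccccsccS ⇒ tccccsccs

S ⇒ R   [S -> R]
R ⇒ SRS   [R -> S R S]
SRS ⇒ tRRS   [S -> t R]
tRRS ⇒ tSRSRS   [R -> S R S]
tSRSRS ⇒ tRRSRS   [S -> R]
tRRSRS ⇒ tccRSRS   [R -> c c]
tccRSRS ⇒ tccccSRS   [R -> c c]
tccccSRS ⇒ tccccsRS   [S -> s]
tccccsRS ⇒ tccccsccS   [R -> c c]
tccccsccS ⇒ tccccsccs   [S -> s]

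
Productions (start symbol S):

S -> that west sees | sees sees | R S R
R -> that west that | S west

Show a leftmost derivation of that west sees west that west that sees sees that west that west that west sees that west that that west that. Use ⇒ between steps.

S ⇒ R S R ⇒ S west S R ⇒ that west sees west S R ⇒ that west sees west R S R R ⇒ that west sees west S west S R R ⇒ that west sees west R S R west S R R ⇒ that west sees west that west that S R west S R R ⇒ that west sees west that west that sees sees R west S R R ⇒ that west sees west that west that sees sees that west that west S R R ⇒ that west sees west that west that sees sees that west that west that west sees R R ⇒ that west sees west that west that sees sees that west that west that west sees that west that R ⇒ that west sees west that west that sees sees that west that west that west sees that west that that west that

S ⇒ R S R   [S -> R S R]
R S R ⇒ S west S R   [R -> S west]
S west S R ⇒ that west sees west S R   [S -> that west sees]
that west sees west S R ⇒ that west sees west R S R R   [S -> R S R]
that west sees west R S R R ⇒ that west sees west S west S R R   [R -> S west]
that west sees west S west S R R ⇒ that west sees west R S R west S R R   [S -> R S R]
that west sees west R S R west S R R ⇒ that west sees west that west that S R west S R R   [R -> that west that]
that west sees west that west that S R west S R R ⇒ that west sees west that west that sees sees R west S R R   [S -> sees sees]
that west sees west that west that sees sees R west S R R ⇒ that west sees west that west that sees sees that west that west S R R   [R -> that west that]
that west sees west that west that sees sees that west that west S R R ⇒ that west sees west that west that sees sees that west that west that west sees R R   [S -> that west sees]
that west sees west that west that sees sees that west that west that west sees R R ⇒ that west sees west that west that sees sees that west that west that west sees that west that R   [R -> that west that]
that west sees west that west that sees sees that west that west that west sees that west that R ⇒ that west sees west that west that sees sees that west that west that west sees that west that that west that   [R -> that west that]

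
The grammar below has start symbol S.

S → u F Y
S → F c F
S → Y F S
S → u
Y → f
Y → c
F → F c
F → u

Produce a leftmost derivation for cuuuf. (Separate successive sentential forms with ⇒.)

S ⇒ YFS ⇒ cFS ⇒ cuS ⇒ cuuFY ⇒ cuuuY ⇒ cuuuf

S ⇒ YFS   [S → Y F S]
YFS ⇒ cFS   [Y → c]
cFS ⇒ cuS   [F → u]
cuS ⇒ cuuFY   [S → u F Y]
cuuFY ⇒ cuuuY   [F → u]
cuuuY ⇒ cuuuf   [Y → f]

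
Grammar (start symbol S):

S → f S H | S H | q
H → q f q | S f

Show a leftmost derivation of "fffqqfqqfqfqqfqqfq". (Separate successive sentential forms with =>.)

S => SH   [S → S H]
SH => SHH   [S → S H]
SHH => fSHHH   [S → f S H]
fSHHH => ffSHHHH   [S → f S H]
ffSHHHH => fffSHHHHH   [S → f S H]
fffSHHHHH => fffqHHHHH   [S → q]
fffqHHHHH => fffqqfqHHHH   [H → q f q]
fffqqfqHHHH => fffqqfqSfHHH   [H → S f]
fffqqfqSfHHH => fffqqfqqfHHH   [S → q]
fffqqfqqfHHH => fffqqfqqfqfqHH   [H → q f q]
fffqqfqqfqfqHH => fffqqfqqfqfqqfqH   [H → q f q]
fffqqfqqfqfqqfqH => fffqqfqqfqfqqfqqfq   [H → q f q]

S=>SH=>SHH=>fSHHH=>ffSHHHH=>fffSHHHHH=>fffqHHHHH=>fffqqfqHHHH=>fffqqfqSfHHH=>fffqqfqqfHHH=>fffqqfqqfqfqHH=>fffqqfqqfqfqqfqH=>fffqqfqqfqfqqfqqfq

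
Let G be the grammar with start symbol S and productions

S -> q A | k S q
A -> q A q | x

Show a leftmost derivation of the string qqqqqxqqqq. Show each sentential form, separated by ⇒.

S ⇒ qA ⇒ qqAq ⇒ qqqAqq ⇒ qqqqAqqq ⇒ qqqqqAqqqq ⇒ qqqqqxqqqq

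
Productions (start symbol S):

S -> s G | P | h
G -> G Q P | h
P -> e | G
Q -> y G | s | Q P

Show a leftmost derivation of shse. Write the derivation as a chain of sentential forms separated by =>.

S => sG   [S -> s G]
sG => sGQP   [G -> G Q P]
sGQP => shQP   [G -> h]
shQP => shsP   [Q -> s]
shsP => shse   [P -> e]

S => sG => sGQP => shQP => shsP => shse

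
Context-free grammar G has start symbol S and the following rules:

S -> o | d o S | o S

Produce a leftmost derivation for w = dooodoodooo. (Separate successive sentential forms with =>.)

S => doS => dooS => doooS => dooodoS => dooodooS => dooodoodoS => dooodoodooS => dooodoodooo

S => doS   [S -> d o S]
doS => dooS   [S -> o S]
dooS => doooS   [S -> o S]
doooS => dooodoS   [S -> d o S]
dooodoS => dooodooS   [S -> o S]
dooodooS => dooodoodoS   [S -> d o S]
dooodoodoS => dooodoodooS   [S -> o S]
dooodoodooS => dooodoodooo   [S -> o]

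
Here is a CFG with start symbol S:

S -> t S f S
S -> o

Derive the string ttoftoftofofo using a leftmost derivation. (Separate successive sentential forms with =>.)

S => tSfS => ttSfSfS => ttofSfS => ttoftSfSfS => ttoftofSfS => ttoftoftSfSfS => ttoftoftofSfS => ttoftoftofofS => ttoftoftofofo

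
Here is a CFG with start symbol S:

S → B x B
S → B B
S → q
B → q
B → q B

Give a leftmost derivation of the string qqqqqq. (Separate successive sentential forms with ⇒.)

S ⇒ BB ⇒ qBB ⇒ qqBB ⇒ qqqB ⇒ qqqqB ⇒ qqqqqB ⇒ qqqqqq

S ⇒ BB   [S → B B]
BB ⇒ qBB   [B → q B]
qBB ⇒ qqBB   [B → q B]
qqBB ⇒ qqqB   [B → q]
qqqB ⇒ qqqqB   [B → q B]
qqqqB ⇒ qqqqqB   [B → q B]
qqqqqB ⇒ qqqqqq   [B → q]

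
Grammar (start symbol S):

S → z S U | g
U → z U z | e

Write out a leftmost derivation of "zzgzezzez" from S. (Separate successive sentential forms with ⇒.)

S ⇒ zSU   [S → z S U]
zSU ⇒ zzSUU   [S → z S U]
zzSUU ⇒ zzgUU   [S → g]
zzgUU ⇒ zzgzUzU   [U → z U z]
zzgzUzU ⇒ zzgzezU   [U → e]
zzgzezU ⇒ zzgzezzUz   [U → z U z]
zzgzezzUz ⇒ zzgzezzez   [U → e]

S ⇒ zSU ⇒ zzSUU ⇒ zzgUU ⇒ zzgzUzU ⇒ zzgzezU ⇒ zzgzezzUz ⇒ zzgzezzez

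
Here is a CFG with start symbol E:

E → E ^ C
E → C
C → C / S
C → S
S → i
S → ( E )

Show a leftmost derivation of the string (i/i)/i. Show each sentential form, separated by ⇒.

E ⇒ C ⇒ C/S ⇒ S/S ⇒ (E)/S ⇒ (C)/S ⇒ (C/S)/S ⇒ (S/S)/S ⇒ (i/S)/S ⇒ (i/i)/S ⇒ (i/i)/i

E ⇒ C   [E → C]
C ⇒ C/S   [C → C / S]
C/S ⇒ S/S   [C → S]
S/S ⇒ (E)/S   [S → ( E )]
(E)/S ⇒ (C)/S   [E → C]
(C)/S ⇒ (C/S)/S   [C → C / S]
(C/S)/S ⇒ (S/S)/S   [C → S]
(S/S)/S ⇒ (i/S)/S   [S → i]
(i/S)/S ⇒ (i/i)/S   [S → i]
(i/i)/S ⇒ (i/i)/i   [S → i]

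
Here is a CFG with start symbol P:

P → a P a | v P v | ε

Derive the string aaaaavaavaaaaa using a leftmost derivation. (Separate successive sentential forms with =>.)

P => aPa => aaPaa => aaaPaaa => aaaaPaaaa => aaaaaPaaaaa => aaaaavPvaaaaa => aaaaavaPavaaaaa => aaaaavaavaaaaa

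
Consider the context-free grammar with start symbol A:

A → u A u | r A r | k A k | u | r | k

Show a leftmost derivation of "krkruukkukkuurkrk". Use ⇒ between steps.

A ⇒ kAk ⇒ krArk ⇒ krkAkrk ⇒ krkrArkrk ⇒ krkruAurkrk ⇒ krkruuAuurkrk ⇒ krkruukAkuurkrk ⇒ krkruukkAkkuurkrk ⇒ krkruukkukkuurkrk

A ⇒ kAk   [A → k A k]
kAk ⇒ krArk   [A → r A r]
krArk ⇒ krkAkrk   [A → k A k]
krkAkrk ⇒ krkrArkrk   [A → r A r]
krkrArkrk ⇒ krkruAurkrk   [A → u A u]
krkruAurkrk ⇒ krkruuAuurkrk   [A → u A u]
krkruuAuurkrk ⇒ krkruukAkuurkrk   [A → k A k]
krkruukAkuurkrk ⇒ krkruukkAkkuurkrk   [A → k A k]
krkruukkAkkuurkrk ⇒ krkruukkukkuurkrk   [A → u]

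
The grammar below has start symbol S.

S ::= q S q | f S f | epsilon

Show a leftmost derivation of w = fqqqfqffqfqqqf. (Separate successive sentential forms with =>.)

S => fSf   [S ::= f S f]
fSf => fqSqf   [S ::= q S q]
fqSqf => fqqSqqf   [S ::= q S q]
fqqSqqf => fqqqSqqqf   [S ::= q S q]
fqqqSqqqf => fqqqfSfqqqf   [S ::= f S f]
fqqqfSfqqqf => fqqqfqSqfqqqf   [S ::= q S q]
fqqqfqSqfqqqf => fqqqfqfSfqfqqqf   [S ::= f S f]
fqqqfqfSfqfqqqf => fqqqfqffqfqqqf   [S ::= epsilon]

S => fSf => fqSqf => fqqSqqf => fqqqSqqqf => fqqqfSfqqqf => fqqqfqSqfqqqf => fqqqfqfSfqfqqqf => fqqqfqffqfqqqf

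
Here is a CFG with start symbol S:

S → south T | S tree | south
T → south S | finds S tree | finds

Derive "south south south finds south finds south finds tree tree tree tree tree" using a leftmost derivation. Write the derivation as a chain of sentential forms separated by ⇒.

S ⇒ S tree ⇒ south T tree ⇒ south south S tree ⇒ south south south T tree ⇒ south south south finds S tree tree ⇒ south south south finds S tree tree tree ⇒ south south south finds S tree tree tree tree ⇒ south south south finds south T tree tree tree tree ⇒ south south south finds south finds S tree tree tree tree tree ⇒ south south south finds south finds south T tree tree tree tree tree ⇒ south south south finds south finds south finds tree tree tree tree tree

S ⇒ S tree   [S → S tree]
S tree ⇒ south T tree   [S → south T]
south T tree ⇒ south south S tree   [T → south S]
south south S tree ⇒ south south south T tree   [S → south T]
south south south T tree ⇒ south south south finds S tree tree   [T → finds S tree]
south south south finds S tree tree ⇒ south south south finds S tree tree tree   [S → S tree]
south south south finds S tree tree tree ⇒ south south south finds S tree tree tree tree   [S → S tree]
south south south finds S tree tree tree tree ⇒ south south south finds south T tree tree tree tree   [S → south T]
south south south finds south T tree tree tree tree ⇒ south south south finds south finds S tree tree tree tree tree   [T → finds S tree]
south south south finds south finds S tree tree tree tree tree ⇒ south south south finds south finds south T tree tree tree tree tree   [S → south T]
south south south finds south finds south T tree tree tree tree tree ⇒ south south south finds south finds south finds tree tree tree tree tree   [T → finds]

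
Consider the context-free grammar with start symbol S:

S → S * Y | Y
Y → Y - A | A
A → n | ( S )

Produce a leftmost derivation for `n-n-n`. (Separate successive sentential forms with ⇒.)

S ⇒ Y ⇒ Y-A ⇒ Y-A-A ⇒ A-A-A ⇒ n-A-A ⇒ n-n-A ⇒ n-n-n

S ⇒ Y   [S → Y]
Y ⇒ Y-A   [Y → Y - A]
Y-A ⇒ Y-A-A   [Y → Y - A]
Y-A-A ⇒ A-A-A   [Y → A]
A-A-A ⇒ n-A-A   [A → n]
n-A-A ⇒ n-n-A   [A → n]
n-n-A ⇒ n-n-n   [A → n]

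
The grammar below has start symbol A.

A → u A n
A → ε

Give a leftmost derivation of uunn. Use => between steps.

A => uAn   [A → u A n]
uAn => uuAnn   [A → u A n]
uuAnn => uunn   [A → ε]

A => uAn => uuAnn => uunn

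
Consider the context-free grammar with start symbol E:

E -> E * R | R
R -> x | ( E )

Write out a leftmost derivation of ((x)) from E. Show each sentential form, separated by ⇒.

E ⇒ R   [E -> R]
R ⇒ (E)   [R -> ( E )]
(E) ⇒ (R)   [E -> R]
(R) ⇒ ((E))   [R -> ( E )]
((E)) ⇒ ((R))   [E -> R]
((R)) ⇒ ((x))   [R -> x]

E ⇒ R ⇒ (E) ⇒ (R) ⇒ ((E)) ⇒ ((R)) ⇒ ((x))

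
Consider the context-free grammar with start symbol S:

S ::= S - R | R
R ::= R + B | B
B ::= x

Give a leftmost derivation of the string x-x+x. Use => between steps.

S=>S-R=>R-R=>B-R=>x-R=>x-R+B=>x-B+B=>x-x+B=>x-x+x

S => S-R   [S ::= S - R]
S-R => R-R   [S ::= R]
R-R => B-R   [R ::= B]
B-R => x-R   [B ::= x]
x-R => x-R+B   [R ::= R + B]
x-R+B => x-B+B   [R ::= B]
x-B+B => x-x+B   [B ::= x]
x-x+B => x-x+x   [B ::= x]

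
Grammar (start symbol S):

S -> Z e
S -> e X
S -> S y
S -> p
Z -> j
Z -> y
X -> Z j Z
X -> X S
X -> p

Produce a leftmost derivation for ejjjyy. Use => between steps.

S => Sy   [S -> S y]
Sy => Syy   [S -> S y]
Syy => eXyy   [S -> e X]
eXyy => eZjZyy   [X -> Z j Z]
eZjZyy => ejjZyy   [Z -> j]
ejjZyy => ejjjyy   [Z -> j]

S=>Sy=>Syy=>eXyy=>eZjZyy=>ejjZyy=>ejjjyy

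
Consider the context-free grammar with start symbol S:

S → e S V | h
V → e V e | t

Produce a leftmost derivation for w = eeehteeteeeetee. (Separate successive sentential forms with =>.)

S=>eSV=>eeSVV=>eeeSVVV=>eeehVVV=>eeehtVV=>eeehteVeV=>eeehteeVeeV=>eeehteeteeV=>eeehteeteeeVe=>eeehteeteeeeVee=>eeehteeteeeetee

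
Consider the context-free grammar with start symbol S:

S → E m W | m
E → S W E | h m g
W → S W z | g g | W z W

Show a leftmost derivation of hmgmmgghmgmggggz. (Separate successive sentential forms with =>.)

S => EmW   [S → E m W]
EmW => hmgmW   [E → h m g]
hmgmW => hmgmSWz   [W → S W z]
hmgmSWz => hmgmEmWWz   [S → E m W]
hmgmEmWWz => hmgmSWEmWWz   [E → S W E]
hmgmSWEmWWz => hmgmmWEmWWz   [S → m]
hmgmmWEmWWz => hmgmmggEmWWz   [W → g g]
hmgmmggEmWWz => hmgmmgghmgmWWz   [E → h m g]
hmgmmgghmgmWWz => hmgmmgghmgmggWz   [W → g g]
hmgmmgghmgmggWz => hmgmmgghmgmggggz   [W → g g]

S => EmW => hmgmW => hmgmSWz => hmgmEmWWz => hmgmSWEmWWz => hmgmmWEmWWz => hmgmmggEmWWz => hmgmmgghmgmWWz => hmgmmgghmgmggWz => hmgmmgghmgmggggz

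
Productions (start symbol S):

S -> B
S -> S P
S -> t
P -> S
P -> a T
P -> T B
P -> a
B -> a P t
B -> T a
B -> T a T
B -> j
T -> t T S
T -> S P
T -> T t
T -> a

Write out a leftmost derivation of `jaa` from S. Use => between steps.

S => SP => BP => jP => jS => jB => jTa => jaa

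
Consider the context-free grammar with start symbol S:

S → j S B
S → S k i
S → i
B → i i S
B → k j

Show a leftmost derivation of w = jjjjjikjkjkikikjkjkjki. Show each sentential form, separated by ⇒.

S ⇒ Ski   [S → S k i]
Ski ⇒ jSBki   [S → j S B]
jSBki ⇒ jjSBBki   [S → j S B]
jjSBBki ⇒ jjjSBBBki   [S → j S B]
jjjSBBBki ⇒ jjjSkiBBBki   [S → S k i]
jjjSkiBBBki ⇒ jjjSkikiBBBki   [S → S k i]
jjjSkikiBBBki ⇒ jjjjSBkikiBBBki   [S → j S B]
jjjjSBkikiBBBki ⇒ jjjjjSBBkikiBBBki   [S → j S B]
jjjjjSBBkikiBBBki ⇒ jjjjjiBBkikiBBBki   [S → i]
jjjjjiBBkikiBBBki ⇒ jjjjjikjBkikiBBBki   [B → k j]
jjjjjikjBkikiBBBki ⇒ jjjjjikjkjkikiBBBki   [B → k j]
jjjjjikjkjkikiBBBki ⇒ jjjjjikjkjkikikjBBki   [B → k j]
jjjjjikjkjkikikjBBki ⇒ jjjjjikjkjkikikjkjBki   [B → k j]
jjjjjikjkjkikikjkjBki ⇒ jjjjjikjkjkikikjkjkjki   [B → k j]

S ⇒ Ski ⇒ jSBki ⇒ jjSBBki ⇒ jjjSBBBki ⇒ jjjSkiBBBki ⇒ jjjSkikiBBBki ⇒ jjjjSBkikiBBBki ⇒ jjjjjSBBkikiBBBki ⇒ jjjjjiBBkikiBBBki ⇒ jjjjjikjBkikiBBBki ⇒ jjjjjikjkjkikiBBBki ⇒ jjjjjikjkjkikikjBBki ⇒ jjjjjikjkjkikikjkjBki ⇒ jjjjjikjkjkikikjkjkjki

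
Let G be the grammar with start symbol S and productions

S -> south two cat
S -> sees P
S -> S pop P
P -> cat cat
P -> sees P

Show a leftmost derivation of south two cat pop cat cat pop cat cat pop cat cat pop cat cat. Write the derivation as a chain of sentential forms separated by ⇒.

S ⇒ S pop P ⇒ S pop P pop P ⇒ S pop P pop P pop P ⇒ S pop P pop P pop P pop P ⇒ south two cat pop P pop P pop P pop P ⇒ south two cat pop cat cat pop P pop P pop P ⇒ south two cat pop cat cat pop cat cat pop P pop P ⇒ south two cat pop cat cat pop cat cat pop cat cat pop P ⇒ south two cat pop cat cat pop cat cat pop cat cat pop cat cat

S ⇒ S pop P   [S -> S pop P]
S pop P ⇒ S pop P pop P   [S -> S pop P]
S pop P pop P ⇒ S pop P pop P pop P   [S -> S pop P]
S pop P pop P pop P ⇒ S pop P pop P pop P pop P   [S -> S pop P]
S pop P pop P pop P pop P ⇒ south two cat pop P pop P pop P pop P   [S -> south two cat]
south two cat pop P pop P pop P pop P ⇒ south two cat pop cat cat pop P pop P pop P   [P -> cat cat]
south two cat pop cat cat pop P pop P pop P ⇒ south two cat pop cat cat pop cat cat pop P pop P   [P -> cat cat]
south two cat pop cat cat pop cat cat pop P pop P ⇒ south two cat pop cat cat pop cat cat pop cat cat pop P   [P -> cat cat]
south two cat pop cat cat pop cat cat pop cat cat pop P ⇒ south two cat pop cat cat pop cat cat pop cat cat pop cat cat   [P -> cat cat]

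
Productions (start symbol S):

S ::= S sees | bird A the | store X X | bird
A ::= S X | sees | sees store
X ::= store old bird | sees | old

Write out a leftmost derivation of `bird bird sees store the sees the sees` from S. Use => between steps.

S => S sees => bird A the sees => bird S X the sees => bird bird A the X the sees => bird bird sees store the X the sees => bird bird sees store the sees the sees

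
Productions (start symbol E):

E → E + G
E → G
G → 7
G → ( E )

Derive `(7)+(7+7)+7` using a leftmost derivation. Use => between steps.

E => E+G => E+G+G => G+G+G => (E)+G+G => (G)+G+G => (7)+G+G => (7)+(E)+G => (7)+(E+G)+G => (7)+(G+G)+G => (7)+(7+G)+G => (7)+(7+7)+G => (7)+(7+7)+7

E => E+G   [E → E + G]
E+G => E+G+G   [E → E + G]
E+G+G => G+G+G   [E → G]
G+G+G => (E)+G+G   [G → ( E )]
(E)+G+G => (G)+G+G   [E → G]
(G)+G+G => (7)+G+G   [G → 7]
(7)+G+G => (7)+(E)+G   [G → ( E )]
(7)+(E)+G => (7)+(E+G)+G   [E → E + G]
(7)+(E+G)+G => (7)+(G+G)+G   [E → G]
(7)+(G+G)+G => (7)+(7+G)+G   [G → 7]
(7)+(7+G)+G => (7)+(7+7)+G   [G → 7]
(7)+(7+7)+G => (7)+(7+7)+7   [G → 7]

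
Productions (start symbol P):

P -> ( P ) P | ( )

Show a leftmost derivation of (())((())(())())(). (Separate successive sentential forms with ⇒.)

P ⇒ (P)P ⇒ (())P ⇒ (())(P)P ⇒ (())((P)P)P ⇒ (())((())P)P ⇒ (())((())(P)P)P ⇒ (())((())(())P)P ⇒ (())((())(())())P ⇒ (())((())(())())()

P ⇒ (P)P   [P -> ( P ) P]
(P)P ⇒ (())P   [P -> ( )]
(())P ⇒ (())(P)P   [P -> ( P ) P]
(())(P)P ⇒ (())((P)P)P   [P -> ( P ) P]
(())((P)P)P ⇒ (())((())P)P   [P -> ( )]
(())((())P)P ⇒ (())((())(P)P)P   [P -> ( P ) P]
(())((())(P)P)P ⇒ (())((())(())P)P   [P -> ( )]
(())((())(())P)P ⇒ (())((())(())())P   [P -> ( )]
(())((())(())())P ⇒ (())((())(())())()   [P -> ( )]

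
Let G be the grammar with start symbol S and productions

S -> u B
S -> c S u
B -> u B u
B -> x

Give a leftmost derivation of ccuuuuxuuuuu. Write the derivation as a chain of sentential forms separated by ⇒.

S ⇒ cSu   [S -> c S u]
cSu ⇒ ccSuu   [S -> c S u]
ccSuu ⇒ ccuBuu   [S -> u B]
ccuBuu ⇒ ccuuBuuu   [B -> u B u]
ccuuBuuu ⇒ ccuuuBuuuu   [B -> u B u]
ccuuuBuuuu ⇒ ccuuuuBuuuuu   [B -> u B u]
ccuuuuBuuuuu ⇒ ccuuuuxuuuuu   [B -> x]

S⇒cSu⇒ccSuu⇒ccuBuu⇒ccuuBuuu⇒ccuuuBuuuu⇒ccuuuuBuuuuu⇒ccuuuuxuuuuu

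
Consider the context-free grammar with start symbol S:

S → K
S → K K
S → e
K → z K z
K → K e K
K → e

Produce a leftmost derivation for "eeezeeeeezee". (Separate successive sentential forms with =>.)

S => KK   [S → K K]
KK => eK   [K → e]
eK => eKeK   [K → K e K]
eKeK => eKeKeK   [K → K e K]
eKeKeK => eeeKeK   [K → e]
eeeKeK => eeezKzeK   [K → z K z]
eeezKzeK => eeezKeKzeK   [K → K e K]
eeezKeKzeK => eeezKeKeKzeK   [K → K e K]
eeezKeKeKzeK => eeezeeKeKzeK   [K → e]
eeezeeKeKzeK => eeezeeeeKzeK   [K → e]
eeezeeeeKzeK => eeezeeeeezeK   [K → e]
eeezeeeeezeK => eeezeeeeezee   [K → e]

S => KK => eK => eKeK => eKeKeK => eeeKeK => eeezKzeK => eeezKeKzeK => eeezKeKeKzeK => eeezeeKeKzeK => eeezeeeeKzeK => eeezeeeeezeK => eeezeeeeezee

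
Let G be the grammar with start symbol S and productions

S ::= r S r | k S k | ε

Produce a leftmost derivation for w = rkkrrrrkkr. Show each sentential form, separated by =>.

S => rSr => rkSkr => rkkSkkr => rkkrSrkkr => rkkrrSrrkkr => rkkrrrrkkr

S => rSr   [S ::= r S r]
rSr => rkSkr   [S ::= k S k]
rkSkr => rkkSkkr   [S ::= k S k]
rkkSkkr => rkkrSrkkr   [S ::= r S r]
rkkrSrkkr => rkkrrSrrkkr   [S ::= r S r]
rkkrrSrrkkr => rkkrrrrkkr   [S ::= ε]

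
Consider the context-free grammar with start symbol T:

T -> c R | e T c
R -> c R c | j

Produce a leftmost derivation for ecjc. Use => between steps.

T=>eTc=>ecRc=>ecjc

T => eTc   [T -> e T c]
eTc => ecRc   [T -> c R]
ecRc => ecjc   [R -> j]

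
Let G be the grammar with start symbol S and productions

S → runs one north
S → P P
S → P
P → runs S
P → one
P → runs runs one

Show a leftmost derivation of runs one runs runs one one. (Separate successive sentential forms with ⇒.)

S ⇒ P P ⇒ runs S P ⇒ runs P P P ⇒ runs one P P ⇒ runs one runs runs one P ⇒ runs one runs runs one one

S ⇒ P P   [S → P P]
P P ⇒ runs S P   [P → runs S]
runs S P ⇒ runs P P P   [S → P P]
runs P P P ⇒ runs one P P   [P → one]
runs one P P ⇒ runs one runs runs one P   [P → runs runs one]
runs one runs runs one P ⇒ runs one runs runs one one   [P → one]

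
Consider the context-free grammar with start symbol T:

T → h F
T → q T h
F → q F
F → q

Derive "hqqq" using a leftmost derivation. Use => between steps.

T => hF => hqF => hqqF => hqqq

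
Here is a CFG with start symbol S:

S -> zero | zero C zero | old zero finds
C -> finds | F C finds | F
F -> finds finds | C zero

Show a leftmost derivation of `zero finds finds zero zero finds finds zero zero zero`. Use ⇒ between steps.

S ⇒ zero C zero ⇒ zero F zero ⇒ zero C zero zero ⇒ zero F zero zero ⇒ zero C zero zero zero ⇒ zero F C finds zero zero zero ⇒ zero C zero C finds zero zero zero ⇒ zero F zero C finds zero zero zero ⇒ zero C zero zero C finds zero zero zero ⇒ zero F zero zero C finds zero zero zero ⇒ zero finds finds zero zero C finds zero zero zero ⇒ zero finds finds zero zero finds finds zero zero zero

S ⇒ zero C zero   [S -> zero C zero]
zero C zero ⇒ zero F zero   [C -> F]
zero F zero ⇒ zero C zero zero   [F -> C zero]
zero C zero zero ⇒ zero F zero zero   [C -> F]
zero F zero zero ⇒ zero C zero zero zero   [F -> C zero]
zero C zero zero zero ⇒ zero F C finds zero zero zero   [C -> F C finds]
zero F C finds zero zero zero ⇒ zero C zero C finds zero zero zero   [F -> C zero]
zero C zero C finds zero zero zero ⇒ zero F zero C finds zero zero zero   [C -> F]
zero F zero C finds zero zero zero ⇒ zero C zero zero C finds zero zero zero   [F -> C zero]
zero C zero zero C finds zero zero zero ⇒ zero F zero zero C finds zero zero zero   [C -> F]
zero F zero zero C finds zero zero zero ⇒ zero finds finds zero zero C finds zero zero zero   [F -> finds finds]
zero finds finds zero zero C finds zero zero zero ⇒ zero finds finds zero zero finds finds zero zero zero   [C -> finds]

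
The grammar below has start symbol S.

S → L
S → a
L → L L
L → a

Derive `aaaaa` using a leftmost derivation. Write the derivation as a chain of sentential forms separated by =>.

S => L => LL => aL => aLL => aaL => aaLL => aaLLL => aaaLL => aaaaL => aaaaa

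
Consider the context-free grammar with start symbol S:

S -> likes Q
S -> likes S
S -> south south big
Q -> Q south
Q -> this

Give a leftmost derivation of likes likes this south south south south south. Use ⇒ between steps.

S ⇒ likes S ⇒ likes likes Q ⇒ likes likes Q south ⇒ likes likes Q south south ⇒ likes likes Q south south south ⇒ likes likes Q south south south south ⇒ likes likes Q south south south south south ⇒ likes likes this south south south south south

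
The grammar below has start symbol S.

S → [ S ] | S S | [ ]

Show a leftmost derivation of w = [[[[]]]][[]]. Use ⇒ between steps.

S ⇒ SS ⇒ [S]S ⇒ [[S]]S ⇒ [[[S]]]S ⇒ [[[[]]]]S ⇒ [[[[]]]][S] ⇒ [[[[]]]][[]]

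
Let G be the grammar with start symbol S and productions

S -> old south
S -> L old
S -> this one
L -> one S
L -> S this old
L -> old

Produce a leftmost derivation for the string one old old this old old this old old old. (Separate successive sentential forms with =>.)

S => L old => one S old => one L old old => one S this old old old => one L old this old old old => one S this old old this old old old => one L old this old old this old old old => one old old this old old this old old old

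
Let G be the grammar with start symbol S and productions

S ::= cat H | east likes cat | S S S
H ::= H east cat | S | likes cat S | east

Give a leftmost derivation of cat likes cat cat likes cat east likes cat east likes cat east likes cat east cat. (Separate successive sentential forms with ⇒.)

S ⇒ cat H ⇒ cat H east cat ⇒ cat likes cat S east cat ⇒ cat likes cat S S S east cat ⇒ cat likes cat cat H S S east cat ⇒ cat likes cat cat likes cat S S S east cat ⇒ cat likes cat cat likes cat east likes cat S S east cat ⇒ cat likes cat cat likes cat east likes cat east likes cat S east cat ⇒ cat likes cat cat likes cat east likes cat east likes cat east likes cat east cat

S ⇒ cat H   [S ::= cat H]
cat H ⇒ cat H east cat   [H ::= H east cat]
cat H east cat ⇒ cat likes cat S east cat   [H ::= likes cat S]
cat likes cat S east cat ⇒ cat likes cat S S S east cat   [S ::= S S S]
cat likes cat S S S east cat ⇒ cat likes cat cat H S S east cat   [S ::= cat H]
cat likes cat cat H S S east cat ⇒ cat likes cat cat likes cat S S S east cat   [H ::= likes cat S]
cat likes cat cat likes cat S S S east cat ⇒ cat likes cat cat likes cat east likes cat S S east cat   [S ::= east likes cat]
cat likes cat cat likes cat east likes cat S S east cat ⇒ cat likes cat cat likes cat east likes cat east likes cat S east cat   [S ::= east likes cat]
cat likes cat cat likes cat east likes cat east likes cat S east cat ⇒ cat likes cat cat likes cat east likes cat east likes cat east likes cat east cat   [S ::= east likes cat]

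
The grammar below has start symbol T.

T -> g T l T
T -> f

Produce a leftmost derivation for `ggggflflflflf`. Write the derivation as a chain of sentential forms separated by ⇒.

T ⇒ gTlT ⇒ ggTlTlT ⇒ gggTlTlTlT ⇒ ggggTlTlTlTlT ⇒ ggggflTlTlTlT ⇒ ggggflflTlTlT ⇒ ggggflflflTlT ⇒ ggggflflflflT ⇒ ggggflflflflf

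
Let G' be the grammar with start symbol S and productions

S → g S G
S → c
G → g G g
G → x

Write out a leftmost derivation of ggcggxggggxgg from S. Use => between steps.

S => gSG   [S → g S G]
gSG => ggSGG   [S → g S G]
ggSGG => ggcGG   [S → c]
ggcGG => ggcgGgG   [G → g G g]
ggcgGgG => ggcggGggG   [G → g G g]
ggcggGggG => ggcggxggG   [G → x]
ggcggxggG => ggcggxgggGg   [G → g G g]
ggcggxgggGg => ggcggxggggGgg   [G → g G g]
ggcggxggggGgg => ggcggxggggxgg   [G → x]

S => gSG => ggSGG => ggcGG => ggcgGgG => ggcggGggG => ggcggxggG => ggcggxgggGg => ggcggxggggGgg => ggcggxggggxgg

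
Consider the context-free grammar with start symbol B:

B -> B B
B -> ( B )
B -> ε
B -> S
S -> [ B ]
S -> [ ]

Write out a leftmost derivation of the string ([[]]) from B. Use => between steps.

B => (B)   [B -> ( B )]
(B) => (S)   [B -> S]
(S) => ([B])   [S -> [ B ]]
([B]) => ([S])   [B -> S]
([S]) => ([[]])   [S -> [ ]]

B=>(B)=>(S)=>([B])=>([S])=>([[]])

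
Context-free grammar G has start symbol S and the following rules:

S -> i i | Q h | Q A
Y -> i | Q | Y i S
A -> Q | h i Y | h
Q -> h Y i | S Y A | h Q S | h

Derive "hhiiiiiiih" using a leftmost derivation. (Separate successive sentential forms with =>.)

S => QA   [S -> Q A]
QA => hYiA   [Q -> h Y i]
hYiA => hYiSiA   [Y -> Y i S]
hYiSiA => hYiSiSiA   [Y -> Y i S]
hYiSiSiA => hQiSiSiA   [Y -> Q]
hQiSiSiA => hhiSiSiA   [Q -> h]
hhiSiSiA => hhiiiiSiA   [S -> i i]
hhiiiiSiA => hhiiiiiiiA   [S -> i i]
hhiiiiiiiA => hhiiiiiiih   [A -> h]

S => QA => hYiA => hYiSiA => hYiSiSiA => hQiSiSiA => hhiSiSiA => hhiiiiSiA => hhiiiiiiiA => hhiiiiiiih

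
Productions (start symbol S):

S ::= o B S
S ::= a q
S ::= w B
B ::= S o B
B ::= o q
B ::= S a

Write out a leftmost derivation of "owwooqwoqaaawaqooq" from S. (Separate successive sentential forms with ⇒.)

S ⇒ oBS   [S ::= o B S]
oBS ⇒ oSaS   [B ::= S a]
oSaS ⇒ owBaS   [S ::= w B]
owBaS ⇒ owSaaS   [B ::= S a]
owSaaS ⇒ owwBaaS   [S ::= w B]
owwBaaS ⇒ owwSaaaS   [B ::= S a]
owwSaaaS ⇒ owwoBSaaaS   [S ::= o B S]
owwoBSaaaS ⇒ owwooqSaaaS   [B ::= o q]
owwooqSaaaS ⇒ owwooqwBaaaS   [S ::= w B]
owwooqwBaaaS ⇒ owwooqwoqaaaS   [B ::= o q]
owwooqwoqaaaS ⇒ owwooqwoqaaawB   [S ::= w B]
owwooqwoqaaawB ⇒ owwooqwoqaaawSoB   [B ::= S o B]
owwooqwoqaaawSoB ⇒ owwooqwoqaaawaqoB   [S ::= a q]
owwooqwoqaaawaqoB ⇒ owwooqwoqaaawaqooq   [B ::= o q]

S ⇒ oBS ⇒ oSaS ⇒ owBaS ⇒ owSaaS ⇒ owwBaaS ⇒ owwSaaaS ⇒ owwoBSaaaS ⇒ owwooqSaaaS ⇒ owwooqwBaaaS ⇒ owwooqwoqaaaS ⇒ owwooqwoqaaawB ⇒ owwooqwoqaaawSoB ⇒ owwooqwoqaaawaqoB ⇒ owwooqwoqaaawaqooq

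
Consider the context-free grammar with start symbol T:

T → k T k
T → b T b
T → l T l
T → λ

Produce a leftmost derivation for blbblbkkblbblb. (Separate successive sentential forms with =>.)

T=>bTb=>blTlb=>blbTblb=>blbbTbblb=>blbblTlbblb=>blbblbTblbblb=>blbblbkTkblbblb=>blbblbkkblbblb

T => bTb   [T → b T b]
bTb => blTlb   [T → l T l]
blTlb => blbTblb   [T → b T b]
blbTblb => blbbTbblb   [T → b T b]
blbbTbblb => blbblTlbblb   [T → l T l]
blbblTlbblb => blbblbTblbblb   [T → b T b]
blbblbTblbblb => blbblbkTkblbblb   [T → k T k]
blbblbkTkblbblb => blbblbkkblbblb   [T → λ]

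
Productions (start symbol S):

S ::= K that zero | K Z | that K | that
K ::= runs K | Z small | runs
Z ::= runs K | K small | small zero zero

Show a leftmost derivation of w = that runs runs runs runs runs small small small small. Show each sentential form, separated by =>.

S => that K => that Z small => that K small small => that Z small small small => that runs K small small small => that runs Z small small small small => that runs runs K small small small small => that runs runs runs K small small small small => that runs runs runs runs K small small small small => that runs runs runs runs runs small small small small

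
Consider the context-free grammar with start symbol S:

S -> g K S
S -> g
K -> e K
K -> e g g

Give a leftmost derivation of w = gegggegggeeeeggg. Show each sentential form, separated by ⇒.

S ⇒ gKS ⇒ geggS ⇒ gegggKS ⇒ gegggeggS ⇒ gegggegggKS ⇒ gegggegggeKS ⇒ gegggegggeeKS ⇒ gegggegggeeeKS ⇒ gegggegggeeeeggS ⇒ gegggegggeeeeggg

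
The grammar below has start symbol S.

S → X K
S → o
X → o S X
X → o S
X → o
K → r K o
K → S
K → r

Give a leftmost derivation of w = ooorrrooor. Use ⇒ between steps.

S⇒XK⇒oSXK⇒oXKXK⇒ooSKXK⇒oooKXK⇒ooorKoXK⇒ooorrKooXK⇒ooorrrooXK⇒ooorrroooK⇒ooorrrooor

S ⇒ XK   [S → X K]
XK ⇒ oSXK   [X → o S X]
oSXK ⇒ oXKXK   [S → X K]
oXKXK ⇒ ooSKXK   [X → o S]
ooSKXK ⇒ oooKXK   [S → o]
oooKXK ⇒ ooorKoXK   [K → r K o]
ooorKoXK ⇒ ooorrKooXK   [K → r K o]
ooorrKooXK ⇒ ooorrrooXK   [K → r]
ooorrrooXK ⇒ ooorrroooK   [X → o]
ooorrroooK ⇒ ooorrrooor   [K → r]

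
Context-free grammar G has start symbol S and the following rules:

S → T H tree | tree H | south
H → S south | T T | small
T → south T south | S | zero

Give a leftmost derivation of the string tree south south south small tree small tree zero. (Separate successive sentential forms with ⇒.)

S ⇒ tree H   [S → tree H]
tree H ⇒ tree T T   [H → T T]
tree T T ⇒ tree S T   [T → S]
tree S T ⇒ tree T H tree T   [S → T H tree]
tree T H tree T ⇒ tree S H tree T   [T → S]
tree S H tree T ⇒ tree T H tree H tree T   [S → T H tree]
tree T H tree H tree T ⇒ tree south T south H tree H tree T   [T → south T south]
tree south T south H tree H tree T ⇒ tree south S south H tree H tree T   [T → S]
tree south S south H tree H tree T ⇒ tree south south south H tree H tree T   [S → south]
tree south south south H tree H tree T ⇒ tree south south south small tree H tree T   [H → small]
tree south south south small tree H tree T ⇒ tree south south south small tree small tree T   [H → small]
tree south south south small tree small tree T ⇒ tree south south south small tree small tree zero   [T → zero]

S ⇒ tree H ⇒ tree T T ⇒ tree S T ⇒ tree T H tree T ⇒ tree S H tree T ⇒ tree T H tree H tree T ⇒ tree south T south H tree H tree T ⇒ tree south S south H tree H tree T ⇒ tree south south south H tree H tree T ⇒ tree south south south small tree H tree T ⇒ tree south south south small tree small tree T ⇒ tree south south south small tree small tree zero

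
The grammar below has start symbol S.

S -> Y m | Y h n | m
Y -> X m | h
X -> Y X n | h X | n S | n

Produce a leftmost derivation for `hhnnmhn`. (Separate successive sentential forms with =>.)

S => Yhn => Xmhn => hXmhn => hYXnmhn => hhXnmhn => hhnnmhn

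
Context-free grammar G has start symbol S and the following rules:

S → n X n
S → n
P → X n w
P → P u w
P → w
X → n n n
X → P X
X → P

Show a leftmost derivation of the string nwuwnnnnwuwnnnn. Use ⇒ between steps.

S ⇒ nXn   [S → n X n]
nXn ⇒ nPXn   [X → P X]
nPXn ⇒ nPuwXn   [P → P u w]
nPuwXn ⇒ nXnwuwXn   [P → X n w]
nXnwuwXn ⇒ nPXnwuwXn   [X → P X]
nPXnwuwXn ⇒ nPuwXnwuwXn   [P → P u w]
nPuwXnwuwXn ⇒ nwuwXnwuwXn   [P → w]
nwuwXnwuwXn ⇒ nwuwnnnnwuwXn   [X → n n n]
nwuwnnnnwuwXn ⇒ nwuwnnnnwuwnnnn   [X → n n n]

S⇒nXn⇒nPXn⇒nPuwXn⇒nXnwuwXn⇒nPXnwuwXn⇒nPuwXnwuwXn⇒nwuwXnwuwXn⇒nwuwnnnnwuwXn⇒nwuwnnnnwuwnnnn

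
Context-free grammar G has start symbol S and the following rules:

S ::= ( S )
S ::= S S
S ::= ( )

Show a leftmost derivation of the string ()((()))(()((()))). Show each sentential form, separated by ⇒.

S ⇒ SS   [S ::= S S]
SS ⇒ ()S   [S ::= ( )]
()S ⇒ ()SS   [S ::= S S]
()SS ⇒ ()(S)S   [S ::= ( S )]
()(S)S ⇒ ()((S))S   [S ::= ( S )]
()((S))S ⇒ ()((()))S   [S ::= ( )]
()((()))S ⇒ ()((()))(S)   [S ::= ( S )]
()((()))(S) ⇒ ()((()))(SS)   [S ::= S S]
()((()))(SS) ⇒ ()((()))(()S)   [S ::= ( )]
()((()))(()S) ⇒ ()((()))(()(S))   [S ::= ( S )]
()((()))(()(S)) ⇒ ()((()))(()((S)))   [S ::= ( S )]
()((()))(()((S))) ⇒ ()((()))(()((())))   [S ::= ( )]

S ⇒ SS ⇒ ()S ⇒ ()SS ⇒ ()(S)S ⇒ ()((S))S ⇒ ()((()))S ⇒ ()((()))(S) ⇒ ()((()))(SS) ⇒ ()((()))(()S) ⇒ ()((()))(()(S)) ⇒ ()((()))(()((S))) ⇒ ()((()))(()((())))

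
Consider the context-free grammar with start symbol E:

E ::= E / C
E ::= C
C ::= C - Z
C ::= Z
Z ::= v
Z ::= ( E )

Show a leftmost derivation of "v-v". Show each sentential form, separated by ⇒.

E ⇒ C   [E ::= C]
C ⇒ C-Z   [C ::= C - Z]
C-Z ⇒ Z-Z   [C ::= Z]
Z-Z ⇒ v-Z   [Z ::= v]
v-Z ⇒ v-v   [Z ::= v]

E ⇒ C ⇒ C-Z ⇒ Z-Z ⇒ v-Z ⇒ v-v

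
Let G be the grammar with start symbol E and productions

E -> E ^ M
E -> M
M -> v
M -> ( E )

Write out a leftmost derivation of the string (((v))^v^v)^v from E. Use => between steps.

E => E^M   [E -> E ^ M]
E^M => M^M   [E -> M]
M^M => (E)^M   [M -> ( E )]
(E)^M => (E^M)^M   [E -> E ^ M]
(E^M)^M => (E^M^M)^M   [E -> E ^ M]
(E^M^M)^M => (M^M^M)^M   [E -> M]
(M^M^M)^M => ((E)^M^M)^M   [M -> ( E )]
((E)^M^M)^M => ((M)^M^M)^M   [E -> M]
((M)^M^M)^M => (((E))^M^M)^M   [M -> ( E )]
(((E))^M^M)^M => (((M))^M^M)^M   [E -> M]
(((M))^M^M)^M => (((v))^M^M)^M   [M -> v]
(((v))^M^M)^M => (((v))^v^M)^M   [M -> v]
(((v))^v^M)^M => (((v))^v^v)^M   [M -> v]
(((v))^v^v)^M => (((v))^v^v)^v   [M -> v]

E => E^M => M^M => (E)^M => (E^M)^M => (E^M^M)^M => (M^M^M)^M => ((E)^M^M)^M => ((M)^M^M)^M => (((E))^M^M)^M => (((M))^M^M)^M => (((v))^M^M)^M => (((v))^v^M)^M => (((v))^v^v)^M => (((v))^v^v)^v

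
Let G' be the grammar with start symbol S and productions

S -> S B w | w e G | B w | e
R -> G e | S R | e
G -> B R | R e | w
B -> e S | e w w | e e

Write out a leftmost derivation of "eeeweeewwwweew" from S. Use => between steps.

S => SBw => SBwBw => SBwBwBw => eBwBwBw => eeewBwBw => eeeweSwBw => eeeweSBwwBw => eeeweeBwwBw => eeeweeewwwwBw => eeeweeewwwweew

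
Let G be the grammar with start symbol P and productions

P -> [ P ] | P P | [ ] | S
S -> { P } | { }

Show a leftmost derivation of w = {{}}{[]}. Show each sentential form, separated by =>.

P => PP => SP => {P}P => {S}P => {{}}P => {{}}S => {{}}{P} => {{}}{[]}

P => PP   [P -> P P]
PP => SP   [P -> S]
SP => {P}P   [S -> { P }]
{P}P => {S}P   [P -> S]
{S}P => {{}}P   [S -> { }]
{{}}P => {{}}S   [P -> S]
{{}}S => {{}}{P}   [S -> { P }]
{{}}{P} => {{}}{[]}   [P -> [ ]]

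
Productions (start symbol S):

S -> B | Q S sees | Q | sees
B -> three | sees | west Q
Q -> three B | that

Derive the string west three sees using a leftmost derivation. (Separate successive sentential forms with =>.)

S => B => west Q => west three B => west three sees

S => B   [S -> B]
B => west Q   [B -> west Q]
west Q => west three B   [Q -> three B]
west three B => west three sees   [B -> sees]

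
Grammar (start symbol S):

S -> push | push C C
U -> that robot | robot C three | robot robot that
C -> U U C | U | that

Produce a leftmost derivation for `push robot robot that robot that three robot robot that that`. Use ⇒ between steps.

S ⇒ push C C ⇒ push U U C C ⇒ push robot robot that U C C ⇒ push robot robot that robot C three C C ⇒ push robot robot that robot that three C C ⇒ push robot robot that robot that three U C ⇒ push robot robot that robot that three robot robot that C ⇒ push robot robot that robot that three robot robot that that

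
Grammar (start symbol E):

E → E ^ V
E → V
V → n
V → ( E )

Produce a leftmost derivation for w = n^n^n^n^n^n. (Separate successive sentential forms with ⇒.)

E ⇒ E^V ⇒ E^V^V ⇒ E^V^V^V ⇒ E^V^V^V^V ⇒ E^V^V^V^V^V ⇒ V^V^V^V^V^V ⇒ n^V^V^V^V^V ⇒ n^n^V^V^V^V ⇒ n^n^n^V^V^V ⇒ n^n^n^n^V^V ⇒ n^n^n^n^n^V ⇒ n^n^n^n^n^n

E ⇒ E^V   [E → E ^ V]
E^V ⇒ E^V^V   [E → E ^ V]
E^V^V ⇒ E^V^V^V   [E → E ^ V]
E^V^V^V ⇒ E^V^V^V^V   [E → E ^ V]
E^V^V^V^V ⇒ E^V^V^V^V^V   [E → E ^ V]
E^V^V^V^V^V ⇒ V^V^V^V^V^V   [E → V]
V^V^V^V^V^V ⇒ n^V^V^V^V^V   [V → n]
n^V^V^V^V^V ⇒ n^n^V^V^V^V   [V → n]
n^n^V^V^V^V ⇒ n^n^n^V^V^V   [V → n]
n^n^n^V^V^V ⇒ n^n^n^n^V^V   [V → n]
n^n^n^n^V^V ⇒ n^n^n^n^n^V   [V → n]
n^n^n^n^n^V ⇒ n^n^n^n^n^n   [V → n]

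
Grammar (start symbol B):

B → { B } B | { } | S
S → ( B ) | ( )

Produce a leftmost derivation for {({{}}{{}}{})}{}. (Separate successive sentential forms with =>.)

B => {B}B => {S}B => {(B)}B => {({B}B)}B => {({{}}B)}B => {({{}}{B}B)}B => {({{}}{{}}B)}B => {({{}}{{}}{})}B => {({{}}{{}}{})}{}

B => {B}B   [B → { B } B]
{B}B => {S}B   [B → S]
{S}B => {(B)}B   [S → ( B )]
{(B)}B => {({B}B)}B   [B → { B } B]
{({B}B)}B => {({{}}B)}B   [B → { }]
{({{}}B)}B => {({{}}{B}B)}B   [B → { B } B]
{({{}}{B}B)}B => {({{}}{{}}B)}B   [B → { }]
{({{}}{{}}B)}B => {({{}}{{}}{})}B   [B → { }]
{({{}}{{}}{})}B => {({{}}{{}}{})}{}   [B → { }]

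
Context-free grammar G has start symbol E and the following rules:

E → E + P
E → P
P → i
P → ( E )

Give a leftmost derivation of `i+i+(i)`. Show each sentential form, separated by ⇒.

E ⇒ E+P ⇒ E+P+P ⇒ P+P+P ⇒ i+P+P ⇒ i+i+P ⇒ i+i+(E) ⇒ i+i+(P) ⇒ i+i+(i)

E ⇒ E+P   [E → E + P]
E+P ⇒ E+P+P   [E → E + P]
E+P+P ⇒ P+P+P   [E → P]
P+P+P ⇒ i+P+P   [P → i]
i+P+P ⇒ i+i+P   [P → i]
i+i+P ⇒ i+i+(E)   [P → ( E )]
i+i+(E) ⇒ i+i+(P)   [E → P]
i+i+(P) ⇒ i+i+(i)   [P → i]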